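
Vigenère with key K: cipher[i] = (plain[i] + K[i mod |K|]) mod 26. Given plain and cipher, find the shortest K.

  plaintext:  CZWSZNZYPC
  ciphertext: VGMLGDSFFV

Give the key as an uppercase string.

  i= 0: V-C = 19 → T
  i= 1: G-Z =  7 → H
  i= 2: M-W = 16 → Q
  i= 3: L-S = 19 → T
  i= 4: G-Z =  7 → H
  i= 5: D-N = 16 → Q
  i= 6: S-Z = 19 → T
  i= 7: F-Y =  7 → H
  i= 8: F-P = 16 → Q
  i= 9: V-C = 19 → T
  shifts repeat with period 3: THQ

THQ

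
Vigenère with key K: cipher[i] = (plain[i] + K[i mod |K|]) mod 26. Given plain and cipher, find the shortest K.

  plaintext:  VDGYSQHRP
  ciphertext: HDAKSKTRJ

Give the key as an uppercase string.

  i= 0: H-V = 12 → M
  i= 1: D-D =  0 → A
  i= 2: A-G = 20 → U
  i= 3: K-Y = 12 → M
  i= 4: S-S =  0 → A
  i= 5: K-Q = 20 → U
  i= 6: T-H = 12 → M
  i= 7: R-R =  0 → A
  i= 8: J-P = 20 → U
  shifts repeat with period 3: MAU

MAU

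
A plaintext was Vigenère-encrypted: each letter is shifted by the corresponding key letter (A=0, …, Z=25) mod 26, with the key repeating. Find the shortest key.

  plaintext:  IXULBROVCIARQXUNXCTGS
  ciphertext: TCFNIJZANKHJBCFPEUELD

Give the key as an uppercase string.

LFLCHS

  i= 0: T-I = 11 → L
  i= 1: C-X =  5 → F
  i= 2: F-U = 11 → L
  i= 3: N-L =  2 → C
  i= 4: I-B =  7 → H
  i= 5: J-R = 18 → S
  i= 6: Z-O = 11 → L
  i= 7: A-V =  5 → F
  i= 8: N-C = 11 → L
  i= 9: K-I =  2 → C
  i=10: H-A =  7 → H
  i=11: J-R = 18 → S
  i=12: B-Q = 11 → L
  i=13: C-X =  5 → F
  i=14: F-U = 11 → L
  i=15: P-N =  2 → C
  i=16: E-X =  7 → H
  i=17: U-C = 18 → S
  i=18: E-T = 11 → L
  i=19: L-G =  5 → F
  i=20: D-S = 11 → L
  shifts repeat with period 6: LFLCHS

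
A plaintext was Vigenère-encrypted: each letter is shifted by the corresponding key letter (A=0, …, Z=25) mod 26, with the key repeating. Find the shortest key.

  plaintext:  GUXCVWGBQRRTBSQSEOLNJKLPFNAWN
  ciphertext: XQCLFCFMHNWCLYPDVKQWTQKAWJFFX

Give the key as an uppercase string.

  i= 0: X-G = 17 → R
  i= 1: Q-U = 22 → W
  i= 2: C-X =  5 → F
  i= 3: L-C =  9 → J
  i= 4: F-V = 10 → K
  i= 5: C-W =  6 → G
  i= 6: F-G = 25 → Z
  i= 7: M-B = 11 → L
  i= 8: H-Q = 17 → R
  i= 9: N-R = 22 → W
  i=10: W-R =  5 → F
  i=11: C-T =  9 → J
  i=12: L-B = 10 → K
  i=13: Y-S =  6 → G
  i=14: P-Q = 25 → Z
  i=15: D-S = 11 → L
  i=16: V-E = 17 → R
  i=17: K-O = 22 → W
  i=18: Q-L =  5 → F
  i=19: W-N =  9 → J
  i=20: T-J = 10 → K
  i=21: Q-K =  6 → G
  i=22: K-L = 25 → Z
  i=23: A-P = 11 → L
  i=24: W-F = 17 → R
  i=25: J-N = 22 → W
  i=26: F-A =  5 → F
  i=27: F-W =  9 → J
  i=28: X-N = 10 → K
  shifts repeat with period 8: RWFJKGZL

RWFJKGZL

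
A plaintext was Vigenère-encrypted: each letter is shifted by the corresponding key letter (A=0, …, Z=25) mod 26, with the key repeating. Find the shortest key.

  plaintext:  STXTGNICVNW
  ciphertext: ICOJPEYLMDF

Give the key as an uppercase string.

QJR

  i= 0: I-S = 16 → Q
  i= 1: C-T =  9 → J
  i= 2: O-X = 17 → R
  i= 3: J-T = 16 → Q
  i= 4: P-G =  9 → J
  i= 5: E-N = 17 → R
  i= 6: Y-I = 16 → Q
  i= 7: L-C =  9 → J
  i= 8: M-V = 17 → R
  i= 9: D-N = 16 → Q
  i=10: F-W =  9 → J
  shifts repeat with period 3: QJR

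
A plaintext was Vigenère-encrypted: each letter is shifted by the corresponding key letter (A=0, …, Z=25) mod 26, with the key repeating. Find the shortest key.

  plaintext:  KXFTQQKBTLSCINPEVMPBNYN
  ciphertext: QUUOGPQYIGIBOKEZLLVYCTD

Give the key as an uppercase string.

GXPVQZ

  i= 0: Q-K =  6 → G
  i= 1: U-X = 23 → X
  i= 2: U-F = 15 → P
  i= 3: O-T = 21 → V
  i= 4: G-Q = 16 → Q
  i= 5: P-Q = 25 → Z
  i= 6: Q-K =  6 → G
  i= 7: Y-B = 23 → X
  i= 8: I-T = 15 → P
  i= 9: G-L = 21 → V
  i=10: I-S = 16 → Q
  i=11: B-C = 25 → Z
  i=12: O-I =  6 → G
  i=13: K-N = 23 → X
  i=14: E-P = 15 → P
  i=15: Z-E = 21 → V
  i=16: L-V = 16 → Q
  i=17: L-M = 25 → Z
  i=18: V-P =  6 → G
  i=19: Y-B = 23 → X
  i=20: C-N = 15 → P
  i=21: T-Y = 21 → V
  i=22: D-N = 16 → Q
  shifts repeat with period 6: GXPVQZ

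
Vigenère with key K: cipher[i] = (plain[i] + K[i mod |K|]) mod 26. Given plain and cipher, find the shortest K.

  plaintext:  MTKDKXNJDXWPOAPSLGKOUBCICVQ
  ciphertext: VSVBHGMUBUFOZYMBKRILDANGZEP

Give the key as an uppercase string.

  i= 0: V-M =  9 → J
  i= 1: S-T = 25 → Z
  i= 2: V-K = 11 → L
  i= 3: B-D = 24 → Y
  i= 4: H-K = 23 → X
  i= 5: G-X =  9 → J
  i= 6: M-N = 25 → Z
  i= 7: U-J = 11 → L
  i= 8: B-D = 24 → Y
  i= 9: U-X = 23 → X
  i=10: F-W =  9 → J
  i=11: O-P = 25 → Z
  i=12: Z-O = 11 → L
  i=13: Y-A = 24 → Y
  i=14: M-P = 23 → X
  i=15: B-S =  9 → J
  i=16: K-L = 25 → Z
  i=17: R-G = 11 → L
  i=18: I-K = 24 → Y
  i=19: L-O = 23 → X
  i=20: D-U =  9 → J
  i=21: A-B = 25 → Z
  i=22: N-C = 11 → L
  i=23: G-I = 24 → Y
  i=24: Z-C = 23 → X
  i=25: E-V =  9 → J
  i=26: P-Q = 25 → Z
  shifts repeat with period 5: JZLYX

JZLYX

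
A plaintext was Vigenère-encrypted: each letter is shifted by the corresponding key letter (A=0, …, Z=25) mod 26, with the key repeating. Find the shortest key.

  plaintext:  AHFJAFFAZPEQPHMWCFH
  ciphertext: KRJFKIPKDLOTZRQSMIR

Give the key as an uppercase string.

KKEWKD

  i= 0: K-A = 10 → K
  i= 1: R-H = 10 → K
  i= 2: J-F =  4 → E
  i= 3: F-J = 22 → W
  i= 4: K-A = 10 → K
  i= 5: I-F =  3 → D
  i= 6: P-F = 10 → K
  i= 7: K-A = 10 → K
  i= 8: D-Z =  4 → E
  i= 9: L-P = 22 → W
  i=10: O-E = 10 → K
  i=11: T-Q =  3 → D
  i=12: Z-P = 10 → K
  i=13: R-H = 10 → K
  i=14: Q-M =  4 → E
  i=15: S-W = 22 → W
  i=16: M-C = 10 → K
  i=17: I-F =  3 → D
  i=18: R-H = 10 → K
  shifts repeat with period 6: KKEWKD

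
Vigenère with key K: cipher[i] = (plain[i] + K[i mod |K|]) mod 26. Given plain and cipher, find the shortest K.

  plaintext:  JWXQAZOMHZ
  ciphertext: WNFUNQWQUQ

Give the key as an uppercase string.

  i= 0: W-J = 13 → N
  i= 1: N-W = 17 → R
  i= 2: F-X =  8 → I
  i= 3: U-Q =  4 → E
  i= 4: N-A = 13 → N
  i= 5: Q-Z = 17 → R
  i= 6: W-O =  8 → I
  i= 7: Q-M =  4 → E
  i= 8: U-H = 13 → N
  i= 9: Q-Z = 17 → R
  shifts repeat with period 4: NRIE

NRIE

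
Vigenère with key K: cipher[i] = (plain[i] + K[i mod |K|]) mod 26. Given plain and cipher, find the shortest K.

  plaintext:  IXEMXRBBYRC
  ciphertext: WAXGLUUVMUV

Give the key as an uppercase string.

  i= 0: W-I = 14 → O
  i= 1: A-X =  3 → D
  i= 2: X-E = 19 → T
  i= 3: G-M = 20 → U
  i= 4: L-X = 14 → O
  i= 5: U-R =  3 → D
  i= 6: U-B = 19 → T
  i= 7: V-B = 20 → U
  i= 8: M-Y = 14 → O
  i= 9: U-R =  3 → D
  i=10: V-C = 19 → T
  shifts repeat with period 4: ODTU

ODTU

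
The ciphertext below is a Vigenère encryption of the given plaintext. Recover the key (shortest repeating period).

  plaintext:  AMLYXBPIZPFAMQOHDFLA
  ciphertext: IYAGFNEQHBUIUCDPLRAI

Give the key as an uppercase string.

  i= 0: I-A =  8 → I
  i= 1: Y-M = 12 → M
  i= 2: A-L = 15 → P
  i= 3: G-Y =  8 → I
  i= 4: F-X =  8 → I
  i= 5: N-B = 12 → M
  i= 6: E-P = 15 → P
  i= 7: Q-I =  8 → I
  i= 8: H-Z =  8 → I
  i= 9: B-P = 12 → M
  i=10: U-F = 15 → P
  i=11: I-A =  8 → I
  i=12: U-M =  8 → I
  i=13: C-Q = 12 → M
  i=14: D-O = 15 → P
  i=15: P-H =  8 → I
  i=16: L-D =  8 → I
  i=17: R-F = 12 → M
  i=18: A-L = 15 → P
  i=19: I-A =  8 → I
  shifts repeat with period 4: IMPI

IMPI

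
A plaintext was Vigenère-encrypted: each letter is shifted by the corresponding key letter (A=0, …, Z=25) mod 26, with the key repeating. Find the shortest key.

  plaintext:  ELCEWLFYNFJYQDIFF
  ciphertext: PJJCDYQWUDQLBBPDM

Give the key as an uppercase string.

LYHYHN

  i= 0: P-E = 11 → L
  i= 1: J-L = 24 → Y
  i= 2: J-C =  7 → H
  i= 3: C-E = 24 → Y
  i= 4: D-W =  7 → H
  i= 5: Y-L = 13 → N
  i= 6: Q-F = 11 → L
  i= 7: W-Y = 24 → Y
  i= 8: U-N =  7 → H
  i= 9: D-F = 24 → Y
  i=10: Q-J =  7 → H
  i=11: L-Y = 13 → N
  i=12: B-Q = 11 → L
  i=13: B-D = 24 → Y
  i=14: P-I =  7 → H
  i=15: D-F = 24 → Y
  i=16: M-F =  7 → H
  shifts repeat with period 6: LYHYHN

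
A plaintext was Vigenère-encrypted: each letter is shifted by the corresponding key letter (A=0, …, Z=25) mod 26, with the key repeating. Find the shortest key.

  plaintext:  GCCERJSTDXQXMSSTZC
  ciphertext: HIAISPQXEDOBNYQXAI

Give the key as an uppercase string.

BGYE

  i= 0: H-G =  1 → B
  i= 1: I-C =  6 → G
  i= 2: A-C = 24 → Y
  i= 3: I-E =  4 → E
  i= 4: S-R =  1 → B
  i= 5: P-J =  6 → G
  i= 6: Q-S = 24 → Y
  i= 7: X-T =  4 → E
  i= 8: E-D =  1 → B
  i= 9: D-X =  6 → G
  i=10: O-Q = 24 → Y
  i=11: B-X =  4 → E
  i=12: N-M =  1 → B
  i=13: Y-S =  6 → G
  i=14: Q-S = 24 → Y
  i=15: X-T =  4 → E
  i=16: A-Z =  1 → B
  i=17: I-C =  6 → G
  shifts repeat with period 4: BGYE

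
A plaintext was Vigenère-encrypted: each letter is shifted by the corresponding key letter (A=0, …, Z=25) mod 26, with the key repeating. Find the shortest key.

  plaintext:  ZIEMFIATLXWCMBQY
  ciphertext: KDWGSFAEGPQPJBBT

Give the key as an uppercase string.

  i= 0: K-Z = 11 → L
  i= 1: D-I = 21 → V
  i= 2: W-E = 18 → S
  i= 3: G-M = 20 → U
  i= 4: S-F = 13 → N
  i= 5: F-I = 23 → X
  i= 6: A-A =  0 → A
  i= 7: E-T = 11 → L
  i= 8: G-L = 21 → V
  i= 9: P-X = 18 → S
  i=10: Q-W = 20 → U
  i=11: P-C = 13 → N
  i=12: J-M = 23 → X
  i=13: B-B =  0 → A
  i=14: B-Q = 11 → L
  i=15: T-Y = 21 → V
  shifts repeat with period 7: LVSUNXA

LVSUNXA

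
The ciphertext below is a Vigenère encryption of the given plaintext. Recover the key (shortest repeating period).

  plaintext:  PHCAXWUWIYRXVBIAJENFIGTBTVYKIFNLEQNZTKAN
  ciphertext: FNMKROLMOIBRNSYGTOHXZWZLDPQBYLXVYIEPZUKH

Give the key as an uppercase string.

  i= 0: F-P = 16 → Q
  i= 1: N-H =  6 → G
  i= 2: M-C = 10 → K
  i= 3: K-A = 10 → K
  i= 4: R-X = 20 → U
  i= 5: O-W = 18 → S
  i= 6: L-U = 17 → R
  i= 7: M-W = 16 → Q
  i= 8: O-I =  6 → G
  i= 9: I-Y = 10 → K
  i=10: B-R = 10 → K
  i=11: R-X = 20 → U
  i=12: N-V = 18 → S
  i=13: S-B = 17 → R
  i=14: Y-I = 16 → Q
  i=15: G-A =  6 → G
  i=16: T-J = 10 → K
  i=17: O-E = 10 → K
  i=18: H-N = 20 → U
  i=19: X-F = 18 → S
  i=20: Z-I = 17 → R
  i=21: W-G = 16 → Q
  i=22: Z-T =  6 → G
  i=23: L-B = 10 → K
  i=24: D-T = 10 → K
  i=25: P-V = 20 → U
  i=26: Q-Y = 18 → S
  i=27: B-K = 17 → R
  i=28: Y-I = 16 → Q
  i=29: L-F =  6 → G
  i=30: X-N = 10 → K
  i=31: V-L = 10 → K
  i=32: Y-E = 20 → U
  i=33: I-Q = 18 → S
  i=34: E-N = 17 → R
  i=35: P-Z = 16 → Q
  i=36: Z-T =  6 → G
  i=37: U-K = 10 → K
  i=38: K-A = 10 → K
  i=39: H-N = 20 → U
  shifts repeat with period 7: QGKKUSR

QGKKUSR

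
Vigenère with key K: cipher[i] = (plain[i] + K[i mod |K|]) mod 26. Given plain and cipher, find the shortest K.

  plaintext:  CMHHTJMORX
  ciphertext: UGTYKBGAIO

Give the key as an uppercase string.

  i= 0: U-C = 18 → S
  i= 1: G-M = 20 → U
  i= 2: T-H = 12 → M
  i= 3: Y-H = 17 → R
  i= 4: K-T = 17 → R
  i= 5: B-J = 18 → S
  i= 6: G-M = 20 → U
  i= 7: A-O = 12 → M
  i= 8: I-R = 17 → R
  i= 9: O-X = 17 → R
  shifts repeat with period 5: SUMRR

SUMRR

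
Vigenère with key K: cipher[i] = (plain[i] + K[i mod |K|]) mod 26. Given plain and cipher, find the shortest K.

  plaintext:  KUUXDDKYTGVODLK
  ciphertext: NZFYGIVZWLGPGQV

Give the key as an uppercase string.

DFLB

  i= 0: N-K =  3 → D
  i= 1: Z-U =  5 → F
  i= 2: F-U = 11 → L
  i= 3: Y-X =  1 → B
  i= 4: G-D =  3 → D
  i= 5: I-D =  5 → F
  i= 6: V-K = 11 → L
  i= 7: Z-Y =  1 → B
  i= 8: W-T =  3 → D
  i= 9: L-G =  5 → F
  i=10: G-V = 11 → L
  i=11: P-O =  1 → B
  i=12: G-D =  3 → D
  i=13: Q-L =  5 → F
  i=14: V-K = 11 → L
  shifts repeat with period 4: DFLB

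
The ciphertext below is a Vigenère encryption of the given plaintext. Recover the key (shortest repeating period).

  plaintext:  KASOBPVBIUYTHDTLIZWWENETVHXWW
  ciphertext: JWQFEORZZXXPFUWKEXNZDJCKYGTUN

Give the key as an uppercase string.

ZWYRD

  i= 0: J-K = 25 → Z
  i= 1: W-A = 22 → W
  i= 2: Q-S = 24 → Y
  i= 3: F-O = 17 → R
  i= 4: E-B =  3 → D
  i= 5: O-P = 25 → Z
  i= 6: R-V = 22 → W
  i= 7: Z-B = 24 → Y
  i= 8: Z-I = 17 → R
  i= 9: X-U =  3 → D
  i=10: X-Y = 25 → Z
  i=11: P-T = 22 → W
  i=12: F-H = 24 → Y
  i=13: U-D = 17 → R
  i=14: W-T =  3 → D
  i=15: K-L = 25 → Z
  i=16: E-I = 22 → W
  i=17: X-Z = 24 → Y
  i=18: N-W = 17 → R
  i=19: Z-W =  3 → D
  i=20: D-E = 25 → Z
  i=21: J-N = 22 → W
  i=22: C-E = 24 → Y
  i=23: K-T = 17 → R
  i=24: Y-V =  3 → D
  i=25: G-H = 25 → Z
  i=26: T-X = 22 → W
  i=27: U-W = 24 → Y
  i=28: N-W = 17 → R
  shifts repeat with period 5: ZWYRD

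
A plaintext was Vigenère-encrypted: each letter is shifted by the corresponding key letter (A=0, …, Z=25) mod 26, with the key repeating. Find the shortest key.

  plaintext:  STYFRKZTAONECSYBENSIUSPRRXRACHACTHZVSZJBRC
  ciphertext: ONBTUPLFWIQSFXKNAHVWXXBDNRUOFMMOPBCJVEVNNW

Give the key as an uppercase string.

  i= 0: O-S = 22 → W
  i= 1: N-T = 20 → U
  i= 2: B-Y =  3 → D
  i= 3: T-F = 14 → O
  i= 4: U-R =  3 → D
  i= 5: P-K =  5 → F
  i= 6: L-Z = 12 → M
  i= 7: F-T = 12 → M
  i= 8: W-A = 22 → W
  i= 9: I-O = 20 → U
  i=10: Q-N =  3 → D
  i=11: S-E = 14 → O
  i=12: F-C =  3 → D
  i=13: X-S =  5 → F
  i=14: K-Y = 12 → M
  i=15: N-B = 12 → M
  i=16: A-E = 22 → W
  i=17: H-N = 20 → U
  i=18: V-S =  3 → D
  i=19: W-I = 14 → O
  i=20: X-U =  3 → D
  i=21: X-S =  5 → F
  i=22: B-P = 12 → M
  i=23: D-R = 12 → M
  i=24: N-R = 22 → W
  i=25: R-X = 20 → U
  i=26: U-R =  3 → D
  i=27: O-A = 14 → O
  i=28: F-C =  3 → D
  i=29: M-H =  5 → F
  i=30: M-A = 12 → M
  i=31: O-C = 12 → M
  i=32: P-T = 22 → W
  i=33: B-H = 20 → U
  i=34: C-Z =  3 → D
  i=35: J-V = 14 → O
  i=36: V-S =  3 → D
  i=37: E-Z =  5 → F
  i=38: V-J = 12 → M
  i=39: N-B = 12 → M
  i=40: N-R = 22 → W
  i=41: W-C = 20 → U
  shifts repeat with period 8: WUDODFMM

WUDODFMM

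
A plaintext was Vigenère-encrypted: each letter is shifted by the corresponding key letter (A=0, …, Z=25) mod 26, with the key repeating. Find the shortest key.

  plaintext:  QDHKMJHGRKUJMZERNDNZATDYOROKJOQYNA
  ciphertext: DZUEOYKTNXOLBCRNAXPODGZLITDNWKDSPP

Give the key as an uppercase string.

NWNUCPD

  i= 0: D-Q = 13 → N
  i= 1: Z-D = 22 → W
  i= 2: U-H = 13 → N
  i= 3: E-K = 20 → U
  i= 4: O-M =  2 → C
  i= 5: Y-J = 15 → P
  i= 6: K-H =  3 → D
  i= 7: T-G = 13 → N
  i= 8: N-R = 22 → W
  i= 9: X-K = 13 → N
  i=10: O-U = 20 → U
  i=11: L-J =  2 → C
  i=12: B-M = 15 → P
  i=13: C-Z =  3 → D
  i=14: R-E = 13 → N
  i=15: N-R = 22 → W
  i=16: A-N = 13 → N
  i=17: X-D = 20 → U
  i=18: P-N =  2 → C
  i=19: O-Z = 15 → P
  i=20: D-A =  3 → D
  i=21: G-T = 13 → N
  i=22: Z-D = 22 → W
  i=23: L-Y = 13 → N
  i=24: I-O = 20 → U
  i=25: T-R =  2 → C
  i=26: D-O = 15 → P
  i=27: N-K =  3 → D
  i=28: W-J = 13 → N
  i=29: K-O = 22 → W
  i=30: D-Q = 13 → N
  i=31: S-Y = 20 → U
  i=32: P-N =  2 → C
  i=33: P-A = 15 → P
  shifts repeat with period 7: NWNUCPD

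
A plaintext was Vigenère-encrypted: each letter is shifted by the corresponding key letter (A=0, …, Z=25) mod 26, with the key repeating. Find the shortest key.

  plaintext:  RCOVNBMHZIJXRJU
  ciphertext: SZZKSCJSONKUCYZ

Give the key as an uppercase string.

  i= 0: S-R =  1 → B
  i= 1: Z-C = 23 → X
  i= 2: Z-O = 11 → L
  i= 3: K-V = 15 → P
  i= 4: S-N =  5 → F
  i= 5: C-B =  1 → B
  i= 6: J-M = 23 → X
  i= 7: S-H = 11 → L
  i= 8: O-Z = 15 → P
  i= 9: N-I =  5 → F
  i=10: K-J =  1 → B
  i=11: U-X = 23 → X
  i=12: C-R = 11 → L
  i=13: Y-J = 15 → P
  i=14: Z-U =  5 → F
  shifts repeat with period 5: BXLPF

BXLPF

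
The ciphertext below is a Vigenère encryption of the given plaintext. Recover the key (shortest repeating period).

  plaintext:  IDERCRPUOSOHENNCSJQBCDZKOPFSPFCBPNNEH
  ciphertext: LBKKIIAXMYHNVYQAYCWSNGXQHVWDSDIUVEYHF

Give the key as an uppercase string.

DYGTGRL

  i= 0: L-I =  3 → D
  i= 1: B-D = 24 → Y
  i= 2: K-E =  6 → G
  i= 3: K-R = 19 → T
  i= 4: I-C =  6 → G
  i= 5: I-R = 17 → R
  i= 6: A-P = 11 → L
  i= 7: X-U =  3 → D
  i= 8: M-O = 24 → Y
  i= 9: Y-S =  6 → G
  i=10: H-O = 19 → T
  i=11: N-H =  6 → G
  i=12: V-E = 17 → R
  i=13: Y-N = 11 → L
  i=14: Q-N =  3 → D
  i=15: A-C = 24 → Y
  i=16: Y-S =  6 → G
  i=17: C-J = 19 → T
  i=18: W-Q =  6 → G
  i=19: S-B = 17 → R
  i=20: N-C = 11 → L
  i=21: G-D =  3 → D
  i=22: X-Z = 24 → Y
  i=23: Q-K =  6 → G
  i=24: H-O = 19 → T
  i=25: V-P =  6 → G
  i=26: W-F = 17 → R
  i=27: D-S = 11 → L
  i=28: S-P =  3 → D
  i=29: D-F = 24 → Y
  i=30: I-C =  6 → G
  i=31: U-B = 19 → T
  i=32: V-P =  6 → G
  i=33: E-N = 17 → R
  i=34: Y-N = 11 → L
  i=35: H-E =  3 → D
  i=36: F-H = 24 → Y
  shifts repeat with period 7: DYGTGRL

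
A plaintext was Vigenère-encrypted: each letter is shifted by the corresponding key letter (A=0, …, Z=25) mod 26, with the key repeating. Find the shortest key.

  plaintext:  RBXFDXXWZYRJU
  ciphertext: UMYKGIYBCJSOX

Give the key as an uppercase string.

  i= 0: U-R =  3 → D
  i= 1: M-B = 11 → L
  i= 2: Y-X =  1 → B
  i= 3: K-F =  5 → F
  i= 4: G-D =  3 → D
  i= 5: I-X = 11 → L
  i= 6: Y-X =  1 → B
  i= 7: B-W =  5 → F
  i= 8: C-Z =  3 → D
  i= 9: J-Y = 11 → L
  i=10: S-R =  1 → B
  i=11: O-J =  5 → F
  i=12: X-U =  3 → D
  shifts repeat with period 4: DLBF

DLBF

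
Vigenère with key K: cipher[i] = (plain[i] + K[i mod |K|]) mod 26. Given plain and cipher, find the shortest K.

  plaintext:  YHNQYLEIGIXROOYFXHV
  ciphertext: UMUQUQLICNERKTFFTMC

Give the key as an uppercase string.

  i= 0: U-Y = 22 → W
  i= 1: M-H =  5 → F
  i= 2: U-N =  7 → H
  i= 3: Q-Q =  0 → A
  i= 4: U-Y = 22 → W
  i= 5: Q-L =  5 → F
  i= 6: L-E =  7 → H
  i= 7: I-I =  0 → A
  i= 8: C-G = 22 → W
  i= 9: N-I =  5 → F
  i=10: E-X =  7 → H
  i=11: R-R =  0 → A
  i=12: K-O = 22 → W
  i=13: T-O =  5 → F
  i=14: F-Y =  7 → H
  i=15: F-F =  0 → A
  i=16: T-X = 22 → W
  i=17: M-H =  5 → F
  i=18: C-V =  7 → H
  shifts repeat with period 4: WFHA

WFHA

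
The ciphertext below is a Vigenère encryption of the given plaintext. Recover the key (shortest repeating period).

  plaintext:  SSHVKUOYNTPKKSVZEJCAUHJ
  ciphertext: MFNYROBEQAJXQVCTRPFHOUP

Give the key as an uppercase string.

UNGDH

  i= 0: M-S = 20 → U
  i= 1: F-S = 13 → N
  i= 2: N-H =  6 → G
  i= 3: Y-V =  3 → D
  i= 4: R-K =  7 → H
  i= 5: O-U = 20 → U
  i= 6: B-O = 13 → N
  i= 7: E-Y =  6 → G
  i= 8: Q-N =  3 → D
  i= 9: A-T =  7 → H
  i=10: J-P = 20 → U
  i=11: X-K = 13 → N
  i=12: Q-K =  6 → G
  i=13: V-S =  3 → D
  i=14: C-V =  7 → H
  i=15: T-Z = 20 → U
  i=16: R-E = 13 → N
  i=17: P-J =  6 → G
  i=18: F-C =  3 → D
  i=19: H-A =  7 → H
  i=20: O-U = 20 → U
  i=21: U-H = 13 → N
  i=22: P-J =  6 → G
  shifts repeat with period 5: UNGDH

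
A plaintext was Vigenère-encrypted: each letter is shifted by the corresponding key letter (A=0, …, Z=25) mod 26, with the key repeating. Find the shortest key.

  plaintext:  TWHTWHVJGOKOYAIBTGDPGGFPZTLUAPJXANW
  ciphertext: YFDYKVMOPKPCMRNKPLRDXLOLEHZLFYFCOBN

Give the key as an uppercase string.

FJWFOOR

  i= 0: Y-T =  5 → F
  i= 1: F-W =  9 → J
  i= 2: D-H = 22 → W
  i= 3: Y-T =  5 → F
  i= 4: K-W = 14 → O
  i= 5: V-H = 14 → O
  i= 6: M-V = 17 → R
  i= 7: O-J =  5 → F
  i= 8: P-G =  9 → J
  i= 9: K-O = 22 → W
  i=10: P-K =  5 → F
  i=11: C-O = 14 → O
  i=12: M-Y = 14 → O
  i=13: R-A = 17 → R
  i=14: N-I =  5 → F
  i=15: K-B =  9 → J
  i=16: P-T = 22 → W
  i=17: L-G =  5 → F
  i=18: R-D = 14 → O
  i=19: D-P = 14 → O
  i=20: X-G = 17 → R
  i=21: L-G =  5 → F
  i=22: O-F =  9 → J
  i=23: L-P = 22 → W
  i=24: E-Z =  5 → F
  i=25: H-T = 14 → O
  i=26: Z-L = 14 → O
  i=27: L-U = 17 → R
  i=28: F-A =  5 → F
  i=29: Y-P =  9 → J
  i=30: F-J = 22 → W
  i=31: C-X =  5 → F
  i=32: O-A = 14 → O
  i=33: B-N = 14 → O
  i=34: N-W = 17 → R
  shifts repeat with period 7: FJWFOOR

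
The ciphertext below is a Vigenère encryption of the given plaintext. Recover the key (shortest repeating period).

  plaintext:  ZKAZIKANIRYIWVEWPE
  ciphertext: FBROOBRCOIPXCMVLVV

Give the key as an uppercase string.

GRRP

  i= 0: F-Z =  6 → G
  i= 1: B-K = 17 → R
  i= 2: R-A = 17 → R
  i= 3: O-Z = 15 → P
  i= 4: O-I =  6 → G
  i= 5: B-K = 17 → R
  i= 6: R-A = 17 → R
  i= 7: C-N = 15 → P
  i= 8: O-I =  6 → G
  i= 9: I-R = 17 → R
  i=10: P-Y = 17 → R
  i=11: X-I = 15 → P
  i=12: C-W =  6 → G
  i=13: M-V = 17 → R
  i=14: V-E = 17 → R
  i=15: L-W = 15 → P
  i=16: V-P =  6 → G
  i=17: V-E = 17 → R
  shifts repeat with period 4: GRRP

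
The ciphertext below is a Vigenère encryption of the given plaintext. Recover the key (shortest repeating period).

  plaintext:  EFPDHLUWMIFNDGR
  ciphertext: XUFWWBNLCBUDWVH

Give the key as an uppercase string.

TPQ

  i= 0: X-E = 19 → T
  i= 1: U-F = 15 → P
  i= 2: F-P = 16 → Q
  i= 3: W-D = 19 → T
  i= 4: W-H = 15 → P
  i= 5: B-L = 16 → Q
  i= 6: N-U = 19 → T
  i= 7: L-W = 15 → P
  i= 8: C-M = 16 → Q
  i= 9: B-I = 19 → T
  i=10: U-F = 15 → P
  i=11: D-N = 16 → Q
  i=12: W-D = 19 → T
  i=13: V-G = 15 → P
  i=14: H-R = 16 → Q
  shifts repeat with period 3: TPQ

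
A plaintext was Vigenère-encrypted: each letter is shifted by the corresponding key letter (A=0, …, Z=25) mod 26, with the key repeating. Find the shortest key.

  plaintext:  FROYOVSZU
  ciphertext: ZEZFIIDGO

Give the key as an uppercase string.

UNLH

  i= 0: Z-F = 20 → U
  i= 1: E-R = 13 → N
  i= 2: Z-O = 11 → L
  i= 3: F-Y =  7 → H
  i= 4: I-O = 20 → U
  i= 5: I-V = 13 → N
  i= 6: D-S = 11 → L
  i= 7: G-Z =  7 → H
  i= 8: O-U = 20 → U
  shifts repeat with period 4: UNLH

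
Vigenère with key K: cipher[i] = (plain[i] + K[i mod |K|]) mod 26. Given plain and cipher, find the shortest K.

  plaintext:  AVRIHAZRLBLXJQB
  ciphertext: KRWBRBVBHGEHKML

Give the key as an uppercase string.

KWFTKBW

  i= 0: K-A = 10 → K
  i= 1: R-V = 22 → W
  i= 2: W-R =  5 → F
  i= 3: B-I = 19 → T
  i= 4: R-H = 10 → K
  i= 5: B-A =  1 → B
  i= 6: V-Z = 22 → W
  i= 7: B-R = 10 → K
  i= 8: H-L = 22 → W
  i= 9: G-B =  5 → F
  i=10: E-L = 19 → T
  i=11: H-X = 10 → K
  i=12: K-J =  1 → B
  i=13: M-Q = 22 → W
  i=14: L-B = 10 → K
  shifts repeat with period 7: KWFTKBW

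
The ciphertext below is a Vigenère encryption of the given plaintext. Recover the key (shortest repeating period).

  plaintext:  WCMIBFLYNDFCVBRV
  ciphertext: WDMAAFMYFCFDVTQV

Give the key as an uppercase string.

ABASZ

  i= 0: W-W =  0 → A
  i= 1: D-C =  1 → B
  i= 2: M-M =  0 → A
  i= 3: A-I = 18 → S
  i= 4: A-B = 25 → Z
  i= 5: F-F =  0 → A
  i= 6: M-L =  1 → B
  i= 7: Y-Y =  0 → A
  i= 8: F-N = 18 → S
  i= 9: C-D = 25 → Z
  i=10: F-F =  0 → A
  i=11: D-C =  1 → B
  i=12: V-V =  0 → A
  i=13: T-B = 18 → S
  i=14: Q-R = 25 → Z
  i=15: V-V =  0 → A
  shifts repeat with period 5: ABASZ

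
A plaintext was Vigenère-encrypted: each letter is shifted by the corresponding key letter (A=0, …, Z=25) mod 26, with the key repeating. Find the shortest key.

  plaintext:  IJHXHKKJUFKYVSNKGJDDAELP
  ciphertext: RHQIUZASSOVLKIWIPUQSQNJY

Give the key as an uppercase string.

  i= 0: R-I =  9 → J
  i= 1: H-J = 24 → Y
  i= 2: Q-H =  9 → J
  i= 3: I-X = 11 → L
  i= 4: U-H = 13 → N
  i= 5: Z-K = 15 → P
  i= 6: A-K = 16 → Q
  i= 7: S-J =  9 → J
  i= 8: S-U = 24 → Y
  i= 9: O-F =  9 → J
  i=10: V-K = 11 → L
  i=11: L-Y = 13 → N
  i=12: K-V = 15 → P
  i=13: I-S = 16 → Q
  i=14: W-N =  9 → J
  i=15: I-K = 24 → Y
  i=16: P-G =  9 → J
  i=17: U-J = 11 → L
  i=18: Q-D = 13 → N
  i=19: S-D = 15 → P
  i=20: Q-A = 16 → Q
  i=21: N-E =  9 → J
  i=22: J-L = 24 → Y
  i=23: Y-P =  9 → J
  shifts repeat with period 7: JYJLNPQ

JYJLNPQ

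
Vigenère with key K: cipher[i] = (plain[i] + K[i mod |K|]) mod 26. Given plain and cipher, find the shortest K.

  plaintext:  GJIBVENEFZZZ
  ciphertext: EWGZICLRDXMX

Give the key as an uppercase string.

YNY

  i= 0: E-G = 24 → Y
  i= 1: W-J = 13 → N
  i= 2: G-I = 24 → Y
  i= 3: Z-B = 24 → Y
  i= 4: I-V = 13 → N
  i= 5: C-E = 24 → Y
  i= 6: L-N = 24 → Y
  i= 7: R-E = 13 → N
  i= 8: D-F = 24 → Y
  i= 9: X-Z = 24 → Y
  i=10: M-Z = 13 → N
  i=11: X-Z = 24 → Y
  shifts repeat with period 3: YNY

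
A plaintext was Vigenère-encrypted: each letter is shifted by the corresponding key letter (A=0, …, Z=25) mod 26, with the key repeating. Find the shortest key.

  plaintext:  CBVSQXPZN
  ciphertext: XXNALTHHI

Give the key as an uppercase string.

  i= 0: X-C = 21 → V
  i= 1: X-B = 22 → W
  i= 2: N-V = 18 → S
  i= 3: A-S =  8 → I
  i= 4: L-Q = 21 → V
  i= 5: T-X = 22 → W
  i= 6: H-P = 18 → S
  i= 7: H-Z =  8 → I
  i= 8: I-N = 21 → V
  shifts repeat with period 4: VWSI

VWSI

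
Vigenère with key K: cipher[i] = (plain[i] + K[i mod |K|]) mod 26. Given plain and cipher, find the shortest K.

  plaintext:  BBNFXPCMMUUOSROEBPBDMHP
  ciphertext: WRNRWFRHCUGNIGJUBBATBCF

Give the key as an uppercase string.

  i= 0: W-B = 21 → V
  i= 1: R-B = 16 → Q
  i= 2: N-N =  0 → A
  i= 3: R-F = 12 → M
  i= 4: W-X = 25 → Z
  i= 5: F-P = 16 → Q
  i= 6: R-C = 15 → P
  i= 7: H-M = 21 → V
  i= 8: C-M = 16 → Q
  i= 9: U-U =  0 → A
  i=10: G-U = 12 → M
  i=11: N-O = 25 → Z
  i=12: I-S = 16 → Q
  i=13: G-R = 15 → P
  i=14: J-O = 21 → V
  i=15: U-E = 16 → Q
  i=16: B-B =  0 → A
  i=17: B-P = 12 → M
  i=18: A-B = 25 → Z
  i=19: T-D = 16 → Q
  i=20: B-M = 15 → P
  i=21: C-H = 21 → V
  i=22: F-P = 16 → Q
  shifts repeat with period 7: VQAMZQP

VQAMZQP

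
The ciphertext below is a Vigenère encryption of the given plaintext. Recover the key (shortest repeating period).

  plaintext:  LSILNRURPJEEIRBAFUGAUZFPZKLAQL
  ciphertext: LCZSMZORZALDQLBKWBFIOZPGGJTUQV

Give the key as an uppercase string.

AKRHZIU

  i= 0: L-L =  0 → A
  i= 1: C-S = 10 → K
  i= 2: Z-I = 17 → R
  i= 3: S-L =  7 → H
  i= 4: M-N = 25 → Z
  i= 5: Z-R =  8 → I
  i= 6: O-U = 20 → U
  i= 7: R-R =  0 → A
  i= 8: Z-P = 10 → K
  i= 9: A-J = 17 → R
  i=10: L-E =  7 → H
  i=11: D-E = 25 → Z
  i=12: Q-I =  8 → I
  i=13: L-R = 20 → U
  i=14: B-B =  0 → A
  i=15: K-A = 10 → K
  i=16: W-F = 17 → R
  i=17: B-U =  7 → H
  i=18: F-G = 25 → Z
  i=19: I-A =  8 → I
  i=20: O-U = 20 → U
  i=21: Z-Z =  0 → A
  i=22: P-F = 10 → K
  i=23: G-P = 17 → R
  i=24: G-Z =  7 → H
  i=25: J-K = 25 → Z
  i=26: T-L =  8 → I
  i=27: U-A = 20 → U
  i=28: Q-Q =  0 → A
  i=29: V-L = 10 → K
  shifts repeat with period 7: AKRHZIU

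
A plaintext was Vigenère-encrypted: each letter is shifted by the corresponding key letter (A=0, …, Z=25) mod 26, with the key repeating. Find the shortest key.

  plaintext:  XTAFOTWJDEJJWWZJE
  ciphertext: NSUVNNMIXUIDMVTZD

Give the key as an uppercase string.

QZU

  i= 0: N-X = 16 → Q
  i= 1: S-T = 25 → Z
  i= 2: U-A = 20 → U
  i= 3: V-F = 16 → Q
  i= 4: N-O = 25 → Z
  i= 5: N-T = 20 → U
  i= 6: M-W = 16 → Q
  i= 7: I-J = 25 → Z
  i= 8: X-D = 20 → U
  i= 9: U-E = 16 → Q
  i=10: I-J = 25 → Z
  i=11: D-J = 20 → U
  i=12: M-W = 16 → Q
  i=13: V-W = 25 → Z
  i=14: T-Z = 20 → U
  i=15: Z-J = 16 → Q
  i=16: D-E = 25 → Z
  shifts repeat with period 3: QZU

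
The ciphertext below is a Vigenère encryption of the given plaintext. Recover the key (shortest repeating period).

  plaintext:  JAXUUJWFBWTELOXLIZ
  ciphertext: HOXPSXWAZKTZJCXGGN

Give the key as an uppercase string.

YOAV

  i= 0: H-J = 24 → Y
  i= 1: O-A = 14 → O
  i= 2: X-X =  0 → A
  i= 3: P-U = 21 → V
  i= 4: S-U = 24 → Y
  i= 5: X-J = 14 → O
  i= 6: W-W =  0 → A
  i= 7: A-F = 21 → V
  i= 8: Z-B = 24 → Y
  i= 9: K-W = 14 → O
  i=10: T-T =  0 → A
  i=11: Z-E = 21 → V
  i=12: J-L = 24 → Y
  i=13: C-O = 14 → O
  i=14: X-X =  0 → A
  i=15: G-L = 21 → V
  i=16: G-I = 24 → Y
  i=17: N-Z = 14 → O
  shifts repeat with period 4: YOAV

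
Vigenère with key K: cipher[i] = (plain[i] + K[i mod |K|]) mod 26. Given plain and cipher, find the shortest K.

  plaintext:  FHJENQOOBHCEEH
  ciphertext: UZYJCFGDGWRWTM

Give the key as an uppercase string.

PSPFP

  i= 0: U-F = 15 → P
  i= 1: Z-H = 18 → S
  i= 2: Y-J = 15 → P
  i= 3: J-E =  5 → F
  i= 4: C-N = 15 → P
  i= 5: F-Q = 15 → P
  i= 6: G-O = 18 → S
  i= 7: D-O = 15 → P
  i= 8: G-B =  5 → F
  i= 9: W-H = 15 → P
  i=10: R-C = 15 → P
  i=11: W-E = 18 → S
  i=12: T-E = 15 → P
  i=13: M-H =  5 → F
  shifts repeat with period 5: PSPFP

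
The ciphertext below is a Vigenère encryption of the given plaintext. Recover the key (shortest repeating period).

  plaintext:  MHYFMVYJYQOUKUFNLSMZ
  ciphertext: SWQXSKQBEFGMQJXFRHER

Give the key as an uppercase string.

  i= 0: S-M =  6 → G
  i= 1: W-H = 15 → P
  i= 2: Q-Y = 18 → S
  i= 3: X-F = 18 → S
  i= 4: S-M =  6 → G
  i= 5: K-V = 15 → P
  i= 6: Q-Y = 18 → S
  i= 7: B-J = 18 → S
  i= 8: E-Y =  6 → G
  i= 9: F-Q = 15 → P
  i=10: G-O = 18 → S
  i=11: M-U = 18 → S
  i=12: Q-K =  6 → G
  i=13: J-U = 15 → P
  i=14: X-F = 18 → S
  i=15: F-N = 18 → S
  i=16: R-L =  6 → G
  i=17: H-S = 15 → P
  i=18: E-M = 18 → S
  i=19: R-Z = 18 → S
  shifts repeat with period 4: GPSS

GPSS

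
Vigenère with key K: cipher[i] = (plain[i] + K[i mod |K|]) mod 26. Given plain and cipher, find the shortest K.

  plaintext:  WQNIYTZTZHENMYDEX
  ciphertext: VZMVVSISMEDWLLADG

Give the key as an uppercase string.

  i= 0: V-W = 25 → Z
  i= 1: Z-Q =  9 → J
  i= 2: M-N = 25 → Z
  i= 3: V-I = 13 → N
  i= 4: V-Y = 23 → X
  i= 5: S-T = 25 → Z
  i= 6: I-Z =  9 → J
  i= 7: S-T = 25 → Z
  i= 8: M-Z = 13 → N
  i= 9: E-H = 23 → X
  i=10: D-E = 25 → Z
  i=11: W-N =  9 → J
  i=12: L-M = 25 → Z
  i=13: L-Y = 13 → N
  i=14: A-D = 23 → X
  i=15: D-E = 25 → Z
  i=16: G-X =  9 → J
  shifts repeat with period 5: ZJZNX

ZJZNX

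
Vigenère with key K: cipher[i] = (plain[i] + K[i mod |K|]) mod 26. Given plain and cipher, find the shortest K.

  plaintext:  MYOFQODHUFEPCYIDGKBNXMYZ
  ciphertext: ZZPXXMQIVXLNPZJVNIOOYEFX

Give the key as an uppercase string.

NBBSHY

  i= 0: Z-M = 13 → N
  i= 1: Z-Y =  1 → B
  i= 2: P-O =  1 → B
  i= 3: X-F = 18 → S
  i= 4: X-Q =  7 → H
  i= 5: M-O = 24 → Y
  i= 6: Q-D = 13 → N
  i= 7: I-H =  1 → B
  i= 8: V-U =  1 → B
  i= 9: X-F = 18 → S
  i=10: L-E =  7 → H
  i=11: N-P = 24 → Y
  i=12: P-C = 13 → N
  i=13: Z-Y =  1 → B
  i=14: J-I =  1 → B
  i=15: V-D = 18 → S
  i=16: N-G =  7 → H
  i=17: I-K = 24 → Y
  i=18: O-B = 13 → N
  i=19: O-N =  1 → B
  i=20: Y-X =  1 → B
  i=21: E-M = 18 → S
  i=22: F-Y =  7 → H
  i=23: X-Z = 24 → Y
  shifts repeat with period 6: NBBSHY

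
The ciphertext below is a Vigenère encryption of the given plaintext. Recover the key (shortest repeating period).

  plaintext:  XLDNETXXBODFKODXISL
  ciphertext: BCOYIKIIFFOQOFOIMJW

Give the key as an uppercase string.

  i= 0: B-X =  4 → E
  i= 1: C-L = 17 → R
  i= 2: O-D = 11 → L
  i= 3: Y-N = 11 → L
  i= 4: I-E =  4 → E
  i= 5: K-T = 17 → R
  i= 6: I-X = 11 → L
  i= 7: I-X = 11 → L
  i= 8: F-B =  4 → E
  i= 9: F-O = 17 → R
  i=10: O-D = 11 → L
  i=11: Q-F = 11 → L
  i=12: O-K =  4 → E
  i=13: F-O = 17 → R
  i=14: O-D = 11 → L
  i=15: I-X = 11 → L
  i=16: M-I =  4 → E
  i=17: J-S = 17 → R
  i=18: W-L = 11 → L
  shifts repeat with period 4: ERLL

ERLL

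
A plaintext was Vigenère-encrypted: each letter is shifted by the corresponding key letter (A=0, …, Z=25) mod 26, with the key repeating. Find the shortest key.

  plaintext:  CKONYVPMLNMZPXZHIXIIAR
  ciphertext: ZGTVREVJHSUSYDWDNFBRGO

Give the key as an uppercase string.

XWFITJG

  i= 0: Z-C = 23 → X
  i= 1: G-K = 22 → W
  i= 2: T-O =  5 → F
  i= 3: V-N =  8 → I
  i= 4: R-Y = 19 → T
  i= 5: E-V =  9 → J
  i= 6: V-P =  6 → G
  i= 7: J-M = 23 → X
  i= 8: H-L = 22 → W
  i= 9: S-N =  5 → F
  i=10: U-M =  8 → I
  i=11: S-Z = 19 → T
  i=12: Y-P =  9 → J
  i=13: D-X =  6 → G
  i=14: W-Z = 23 → X
  i=15: D-H = 22 → W
  i=16: N-I =  5 → F
  i=17: F-X =  8 → I
  i=18: B-I = 19 → T
  i=19: R-I =  9 → J
  i=20: G-A =  6 → G
  i=21: O-R = 23 → X
  shifts repeat with period 7: XWFITJG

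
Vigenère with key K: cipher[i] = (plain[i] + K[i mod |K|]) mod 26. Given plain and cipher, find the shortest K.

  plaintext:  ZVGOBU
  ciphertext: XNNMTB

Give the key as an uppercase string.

  i= 0: X-Z = 24 → Y
  i= 1: N-V = 18 → S
  i= 2: N-G =  7 → H
  i= 3: M-O = 24 → Y
  i= 4: T-B = 18 → S
  i= 5: B-U =  7 → H
  shifts repeat with period 3: YSH

YSH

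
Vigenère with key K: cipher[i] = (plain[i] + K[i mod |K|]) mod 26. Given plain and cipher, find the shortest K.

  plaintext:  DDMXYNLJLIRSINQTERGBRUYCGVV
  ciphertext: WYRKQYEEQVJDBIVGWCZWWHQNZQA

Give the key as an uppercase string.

TVFNSL

  i= 0: W-D = 19 → T
  i= 1: Y-D = 21 → V
  i= 2: R-M =  5 → F
  i= 3: K-X = 13 → N
  i= 4: Q-Y = 18 → S
  i= 5: Y-N = 11 → L
  i= 6: E-L = 19 → T
  i= 7: E-J = 21 → V
  i= 8: Q-L =  5 → F
  i= 9: V-I = 13 → N
  i=10: J-R = 18 → S
  i=11: D-S = 11 → L
  i=12: B-I = 19 → T
  i=13: I-N = 21 → V
  i=14: V-Q =  5 → F
  i=15: G-T = 13 → N
  i=16: W-E = 18 → S
  i=17: C-R = 11 → L
  i=18: Z-G = 19 → T
  i=19: W-B = 21 → V
  i=20: W-R =  5 → F
  i=21: H-U = 13 → N
  i=22: Q-Y = 18 → S
  i=23: N-C = 11 → L
  i=24: Z-G = 19 → T
  i=25: Q-V = 21 → V
  i=26: A-V =  5 → F
  shifts repeat with period 6: TVFNSL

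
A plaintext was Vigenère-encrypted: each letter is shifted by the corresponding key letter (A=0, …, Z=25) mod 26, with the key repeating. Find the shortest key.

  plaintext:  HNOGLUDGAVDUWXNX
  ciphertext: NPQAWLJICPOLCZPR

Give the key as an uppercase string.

GCCULR

  i= 0: N-H =  6 → G
  i= 1: P-N =  2 → C
  i= 2: Q-O =  2 → C
  i= 3: A-G = 20 → U
  i= 4: W-L = 11 → L
  i= 5: L-U = 17 → R
  i= 6: J-D =  6 → G
  i= 7: I-G =  2 → C
  i= 8: C-A =  2 → C
  i= 9: P-V = 20 → U
  i=10: O-D = 11 → L
  i=11: L-U = 17 → R
  i=12: C-W =  6 → G
  i=13: Z-X =  2 → C
  i=14: P-N =  2 → C
  i=15: R-X = 20 → U
  shifts repeat with period 6: GCCULR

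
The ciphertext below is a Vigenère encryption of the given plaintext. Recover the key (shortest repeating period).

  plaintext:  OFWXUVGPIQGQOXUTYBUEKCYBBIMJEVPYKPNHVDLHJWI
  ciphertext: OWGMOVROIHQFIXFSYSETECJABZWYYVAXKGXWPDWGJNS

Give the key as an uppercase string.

  i= 0: O-O =  0 → A
  i= 1: W-F = 17 → R
  i= 2: G-W = 10 → K
  i= 3: M-X = 15 → P
  i= 4: O-U = 20 → U
  i= 5: V-V =  0 → A
  i= 6: R-G = 11 → L
  i= 7: O-P = 25 → Z
  i= 8: I-I =  0 → A
  i= 9: H-Q = 17 → R
  i=10: Q-G = 10 → K
  i=11: F-Q = 15 → P
  i=12: I-O = 20 → U
  i=13: X-X =  0 → A
  i=14: F-U = 11 → L
  i=15: S-T = 25 → Z
  i=16: Y-Y =  0 → A
  i=17: S-B = 17 → R
  i=18: E-U = 10 → K
  i=19: T-E = 15 → P
  i=20: E-K = 20 → U
  i=21: C-C =  0 → A
  i=22: J-Y = 11 → L
  i=23: A-B = 25 → Z
  i=24: B-B =  0 → A
  i=25: Z-I = 17 → R
  i=26: W-M = 10 → K
  i=27: Y-J = 15 → P
  i=28: Y-E = 20 → U
  i=29: V-V =  0 → A
  i=30: A-P = 11 → L
  i=31: X-Y = 25 → Z
  i=32: K-K =  0 → A
  i=33: G-P = 17 → R
  i=34: X-N = 10 → K
  i=35: W-H = 15 → P
  i=36: P-V = 20 → U
  i=37: D-D =  0 → A
  i=38: W-L = 11 → L
  i=39: G-H = 25 → Z
  i=40: J-J =  0 → A
  i=41: N-W = 17 → R
  i=42: S-I = 10 → K
  shifts repeat with period 8: ARKPUALZ

ARKPUALZ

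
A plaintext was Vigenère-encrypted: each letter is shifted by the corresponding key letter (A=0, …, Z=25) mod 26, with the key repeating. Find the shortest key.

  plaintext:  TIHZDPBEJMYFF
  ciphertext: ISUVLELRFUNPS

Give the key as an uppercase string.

  i= 0: I-T = 15 → P
  i= 1: S-I = 10 → K
  i= 2: U-H = 13 → N
  i= 3: V-Z = 22 → W
  i= 4: L-D =  8 → I
  i= 5: E-P = 15 → P
  i= 6: L-B = 10 → K
  i= 7: R-E = 13 → N
  i= 8: F-J = 22 → W
  i= 9: U-M =  8 → I
  i=10: N-Y = 15 → P
  i=11: P-F = 10 → K
  i=12: S-F = 13 → N
  shifts repeat with period 5: PKNWI

PKNWI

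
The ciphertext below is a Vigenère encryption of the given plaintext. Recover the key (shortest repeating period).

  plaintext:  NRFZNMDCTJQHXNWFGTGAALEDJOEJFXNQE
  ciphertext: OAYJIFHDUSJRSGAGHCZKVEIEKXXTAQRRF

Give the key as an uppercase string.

BJTKVTEB

  i= 0: O-N =  1 → B
  i= 1: A-R =  9 → J
  i= 2: Y-F = 19 → T
  i= 3: J-Z = 10 → K
  i= 4: I-N = 21 → V
  i= 5: F-M = 19 → T
  i= 6: H-D =  4 → E
  i= 7: D-C =  1 → B
  i= 8: U-T =  1 → B
  i= 9: S-J =  9 → J
  i=10: J-Q = 19 → T
  i=11: R-H = 10 → K
  i=12: S-X = 21 → V
  i=13: G-N = 19 → T
  i=14: A-W =  4 → E
  i=15: G-F =  1 → B
  i=16: H-G =  1 → B
  i=17: C-T =  9 → J
  i=18: Z-G = 19 → T
  i=19: K-A = 10 → K
  i=20: V-A = 21 → V
  i=21: E-L = 19 → T
  i=22: I-E =  4 → E
  i=23: E-D =  1 → B
  i=24: K-J =  1 → B
  i=25: X-O =  9 → J
  i=26: X-E = 19 → T
  i=27: T-J = 10 → K
  i=28: A-F = 21 → V
  i=29: Q-X = 19 → T
  i=30: R-N =  4 → E
  i=31: R-Q =  1 → B
  i=32: F-E =  1 → B
  shifts repeat with period 8: BJTKVTEB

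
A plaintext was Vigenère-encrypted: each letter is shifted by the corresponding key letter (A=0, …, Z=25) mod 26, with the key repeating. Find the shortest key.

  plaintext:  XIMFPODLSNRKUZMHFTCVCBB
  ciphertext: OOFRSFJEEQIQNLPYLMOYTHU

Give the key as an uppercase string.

  i= 0: O-X = 17 → R
  i= 1: O-I =  6 → G
  i= 2: F-M = 19 → T
  i= 3: R-F = 12 → M
  i= 4: S-P =  3 → D
  i= 5: F-O = 17 → R
  i= 6: J-D =  6 → G
  i= 7: E-L = 19 → T
  i= 8: E-S = 12 → M
  i= 9: Q-N =  3 → D
  i=10: I-R = 17 → R
  i=11: Q-K =  6 → G
  i=12: N-U = 19 → T
  i=13: L-Z = 12 → M
  i=14: P-M =  3 → D
  i=15: Y-H = 17 → R
  i=16: L-F =  6 → G
  i=17: M-T = 19 → T
  i=18: O-C = 12 → M
  i=19: Y-V =  3 → D
  i=20: T-C = 17 → R
  i=21: H-B =  6 → G
  i=22: U-B = 19 → T
  shifts repeat with period 5: RGTMD

RGTMD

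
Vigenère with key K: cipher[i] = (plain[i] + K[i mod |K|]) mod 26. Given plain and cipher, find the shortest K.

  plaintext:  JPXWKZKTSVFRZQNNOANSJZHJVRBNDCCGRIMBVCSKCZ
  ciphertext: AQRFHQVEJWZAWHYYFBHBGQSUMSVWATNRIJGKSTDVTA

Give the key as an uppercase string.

  i= 0: A-J = 17 → R
  i= 1: Q-P =  1 → B
  i= 2: R-X = 20 → U
  i= 3: F-W =  9 → J
  i= 4: H-K = 23 → X
  i= 5: Q-Z = 17 → R
  i= 6: V-K = 11 → L
  i= 7: E-T = 11 → L
  i= 8: J-S = 17 → R
  i= 9: W-V =  1 → B
  i=10: Z-F = 20 → U
  i=11: A-R =  9 → J
  i=12: W-Z = 23 → X
  i=13: H-Q = 17 → R
  i=14: Y-N = 11 → L
  i=15: Y-N = 11 → L
  i=16: F-O = 17 → R
  i=17: B-A =  1 → B
  i=18: H-N = 20 → U
  i=19: B-S =  9 → J
  i=20: G-J = 23 → X
  i=21: Q-Z = 17 → R
  i=22: S-H = 11 → L
  i=23: U-J = 11 → L
  i=24: M-V = 17 → R
  i=25: S-R =  1 → B
  i=26: V-B = 20 → U
  i=27: W-N =  9 → J
  i=28: A-D = 23 → X
  i=29: T-C = 17 → R
  i=30: N-C = 11 → L
  i=31: R-G = 11 → L
  i=32: I-R = 17 → R
  i=33: J-I =  1 → B
  i=34: G-M = 20 → U
  i=35: K-B =  9 → J
  i=36: S-V = 23 → X
  i=37: T-C = 17 → R
  i=38: D-S = 11 → L
  i=39: V-K = 11 → L
  i=40: T-C = 17 → R
  i=41: A-Z =  1 → B
  shifts repeat with period 8: RBUJXRLL

RBUJXRLL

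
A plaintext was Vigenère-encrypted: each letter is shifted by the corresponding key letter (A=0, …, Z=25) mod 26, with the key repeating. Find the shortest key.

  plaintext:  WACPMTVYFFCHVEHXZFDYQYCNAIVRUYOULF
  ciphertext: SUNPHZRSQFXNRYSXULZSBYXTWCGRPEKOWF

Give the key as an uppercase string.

  i= 0: S-W = 22 → W
  i= 1: U-A = 20 → U
  i= 2: N-C = 11 → L
  i= 3: P-P =  0 → A
  i= 4: H-M = 21 → V
  i= 5: Z-T =  6 → G
  i= 6: R-V = 22 → W
  i= 7: S-Y = 20 → U
  i= 8: Q-F = 11 → L
  i= 9: F-F =  0 → A
  i=10: X-C = 21 → V
  i=11: N-H =  6 → G
  i=12: R-V = 22 → W
  i=13: Y-E = 20 → U
  i=14: S-H = 11 → L
  i=15: X-X =  0 → A
  i=16: U-Z = 21 → V
  i=17: L-F =  6 → G
  i=18: Z-D = 22 → W
  i=19: S-Y = 20 → U
  i=20: B-Q = 11 → L
  i=21: Y-Y =  0 → A
  i=22: X-C = 21 → V
  i=23: T-N =  6 → G
  i=24: W-A = 22 → W
  i=25: C-I = 20 → U
  i=26: G-V = 11 → L
  i=27: R-R =  0 → A
  i=28: P-U = 21 → V
  i=29: E-Y =  6 → G
  i=30: K-O = 22 → W
  i=31: O-U = 20 → U
  i=32: W-L = 11 → L
  i=33: F-F =  0 → A
  shifts repeat with period 6: WULAVG

WULAVG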